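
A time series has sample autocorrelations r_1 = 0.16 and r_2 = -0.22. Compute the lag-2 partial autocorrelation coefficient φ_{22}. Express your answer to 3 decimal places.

-0.252

φ_{22} = (r_2 − r_1²) / (1 − r_1²)
r_1² = (0.16)² = 0.0256
Numerator = -0.22 − 0.0256 = -0.2456; denominator = 1 − 0.0256 = 0.9744
φ_{22} = -0.2456 / 0.9744 = -0.252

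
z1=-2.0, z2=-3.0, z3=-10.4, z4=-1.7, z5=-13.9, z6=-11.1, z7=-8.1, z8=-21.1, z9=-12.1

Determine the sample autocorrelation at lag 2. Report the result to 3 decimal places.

Mean z̄ = (-2.0 − 3.0 − 10.4 − 1.7 − 13.9 − 11.1 − 8.1 − 21.1 − 12.1)/9 = -9.2667
Numerator Σ_{t=1}^{7}(z_t−z̄)(z_{t+2}−z̄) = 43.5444
Denominator Σ(z_t−z̄)² = 324.8600
r_2 = 43.5444 / 324.8600 = 0.134

0.134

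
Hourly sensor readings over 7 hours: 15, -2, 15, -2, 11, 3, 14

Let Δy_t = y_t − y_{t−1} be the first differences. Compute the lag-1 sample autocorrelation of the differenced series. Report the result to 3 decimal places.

-0.811

First differences Δy: -17, 17, -17, 13, -8, 11
Mean of differences = -0.1667
Numerator Σ(Δy_t−Δȳ)(Δy_{t+1}−Δȳ) = -990.1944
Denominator Σ(Δy_t−Δȳ)² = 1220.8333
r_1(Δy) = -990.1944 / 1220.8333 = -0.811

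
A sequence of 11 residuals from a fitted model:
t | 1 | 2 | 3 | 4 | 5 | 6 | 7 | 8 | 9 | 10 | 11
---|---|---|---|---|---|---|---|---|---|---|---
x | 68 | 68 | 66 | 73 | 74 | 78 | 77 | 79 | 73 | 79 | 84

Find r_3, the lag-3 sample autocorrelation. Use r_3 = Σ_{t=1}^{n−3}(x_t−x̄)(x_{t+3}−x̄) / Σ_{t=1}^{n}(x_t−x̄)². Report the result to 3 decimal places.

Mean x̄ = (68 + 68 + 66 + 73 + 74 + 78 + 77 + 79 + 73 + 79 + 84)/11 = 74.4545
Numerator Σ_{t=1}^{8}(x_t−x̄)(x_{t+3}−x̄) = 26.3802
Denominator Σ(x_t−x̄)² = 310.7273
r_3 = 26.3802 / 310.7273 = 0.085

0.085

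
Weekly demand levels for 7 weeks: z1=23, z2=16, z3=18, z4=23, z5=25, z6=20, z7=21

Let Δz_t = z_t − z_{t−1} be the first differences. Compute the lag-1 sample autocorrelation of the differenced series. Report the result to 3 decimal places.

First differences Δz: -7, 2, 5, 2, -5, 1
Mean of differences = -0.3333
Numerator Σ(Δz_t−Δz̄)(Δz_{t+1}−Δz̄) = -7.7778
Denominator Σ(Δz_t−Δz̄)² = 107.3333
r_1(Δz) = -7.7778 / 107.3333 = -0.072

-0.072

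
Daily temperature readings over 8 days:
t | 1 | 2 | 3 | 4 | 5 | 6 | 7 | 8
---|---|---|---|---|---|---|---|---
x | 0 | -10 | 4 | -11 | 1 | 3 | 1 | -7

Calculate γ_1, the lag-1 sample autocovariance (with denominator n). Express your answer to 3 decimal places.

-16.268

Mean x̄ = (0 − 10 + 4 − 11 + 1 + 3 + 1 − 7)/8 = -2.3750
Deviations: 2.3750, -7.6250, 6.3750, -8.6250, 3.3750, 5.3750, 3.3750, -4.6250
Σ_{t=1}^{7}(x_t−x̄)(x_{t+1}−x̄) = -130.1406
γ_1 = -130.1406 / 8 = -16.268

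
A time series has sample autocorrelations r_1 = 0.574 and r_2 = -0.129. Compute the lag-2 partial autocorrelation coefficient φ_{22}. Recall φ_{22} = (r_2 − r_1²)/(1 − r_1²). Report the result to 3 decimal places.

φ_{22} = (r_2 − r_1²) / (1 − r_1²)
r_1² = (0.574)² = 0.329476
Numerator = -0.129 − 0.3295 = -0.4585; denominator = 1 − 0.3295 = 0.6705
φ_{22} = -0.4585 / 0.6705 = -0.684

-0.684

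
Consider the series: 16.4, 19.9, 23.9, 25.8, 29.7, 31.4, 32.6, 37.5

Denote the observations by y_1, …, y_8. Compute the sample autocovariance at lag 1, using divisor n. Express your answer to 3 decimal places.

24.107

Mean ȳ = (16.4 + 19.9 + 23.9 + 25.8 + 29.7 + 31.4 + 32.6 + 37.5)/8 = 27.1500
Σ_{t=1}^{7}(y_t−ȳ)(y_{t+1}−ȳ) = 192.8525
γ_1 = 192.8525 / 8 = 24.107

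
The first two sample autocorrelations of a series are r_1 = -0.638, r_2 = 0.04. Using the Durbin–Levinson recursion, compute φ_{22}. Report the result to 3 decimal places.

φ_{22} = (r_2 − r_1²) / (1 − r_1²)
r_1² = (-0.638)² = 0.407044
Numerator = 0.04 − 0.4070 = -0.3670; denominator = 1 − 0.4070 = 0.5930
φ_{22} = -0.3670 / 0.5930 = -0.619

-0.619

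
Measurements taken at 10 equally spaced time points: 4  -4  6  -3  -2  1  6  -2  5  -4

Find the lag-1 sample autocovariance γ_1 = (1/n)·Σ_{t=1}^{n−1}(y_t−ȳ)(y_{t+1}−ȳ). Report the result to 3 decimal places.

-9.539

Mean ȳ = (4 − 4 + 6 − 3 − 2 + 1 + 6 − 2 + 5 − 4)/10 = 0.7000
Σ_{t=1}^{9}(y_t−ȳ)(y_{t+1}−ȳ) = -95.3900
γ_1 = -95.3900 / 10 = -9.539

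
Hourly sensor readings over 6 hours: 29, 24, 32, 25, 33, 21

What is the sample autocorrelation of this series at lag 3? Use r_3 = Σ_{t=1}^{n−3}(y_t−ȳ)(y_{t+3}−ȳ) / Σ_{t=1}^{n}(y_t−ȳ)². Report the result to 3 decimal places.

-0.462

Mean ȳ = (29 + 24 + 32 + 25 + 33 + 21)/6 = 27.3333
Σ(y_t−ȳ)(y_{t+3}−ȳ) = (-3.8889) + (-18.8889) + (-29.5556) = -52.3333
Denominator Σ(y_t−ȳ)² = 113.3333
r_3 = -52.3333 / 113.3333 = -0.462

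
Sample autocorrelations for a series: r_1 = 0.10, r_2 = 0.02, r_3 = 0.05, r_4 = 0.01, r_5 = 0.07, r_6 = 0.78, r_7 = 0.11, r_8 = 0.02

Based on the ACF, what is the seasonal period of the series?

The largest autocorrelation is r_6 = 0.78; the remaining lags stay at or below 0.11.
The dominant spike at lag 6 indicates a seasonal period of 6.

6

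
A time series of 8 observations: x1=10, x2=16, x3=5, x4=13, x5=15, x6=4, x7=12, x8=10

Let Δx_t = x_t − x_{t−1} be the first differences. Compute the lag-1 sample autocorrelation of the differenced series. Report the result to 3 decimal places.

First differences Δx: 6, -11, 8, 2, -11, 8, -2
Mean of differences = 0.0000
Numerator Σ(Δx_t−Δx̄)(Δx_{t+1}−Δx̄) = -264.0000
Denominator Σ(Δx_t−Δx̄)² = 414.0000
r_1(Δx) = -264.0000 / 414.0000 = -0.638

-0.638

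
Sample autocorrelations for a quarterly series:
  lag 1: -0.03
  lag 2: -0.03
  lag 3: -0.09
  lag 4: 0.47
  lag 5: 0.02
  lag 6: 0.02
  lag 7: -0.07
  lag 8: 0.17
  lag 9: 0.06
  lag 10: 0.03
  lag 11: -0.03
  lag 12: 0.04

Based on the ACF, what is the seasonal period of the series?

The largest autocorrelation is r_4 = 0.47, with a weaker echo at lag 8 (0.17); the remaining lags stay at or below 0.06.
The dominant spike at lag 4 indicates a seasonal period of 4.

4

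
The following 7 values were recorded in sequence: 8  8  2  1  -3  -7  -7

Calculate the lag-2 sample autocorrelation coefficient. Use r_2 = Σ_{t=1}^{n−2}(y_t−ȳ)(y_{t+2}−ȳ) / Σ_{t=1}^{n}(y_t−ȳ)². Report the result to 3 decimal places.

0.133

Mean ȳ = (8 + 8 + 2 + 1 − 3 − 7 − 7)/7 = 0.2857
Deviations from mean: 7.7143, 7.7143, 1.7143, 0.7143, -3.2857, -7.2857, -7.2857
Σ(y_t−ȳ)(y_{t+2}−ȳ) = (13.2245) + (5.5102) + (-5.6327) + (-5.2041) + (23.9388) = 31.8367
Denominator Σ(y_t−ȳ)² = 239.4286
r_2 = 31.8367 / 239.4286 = 0.133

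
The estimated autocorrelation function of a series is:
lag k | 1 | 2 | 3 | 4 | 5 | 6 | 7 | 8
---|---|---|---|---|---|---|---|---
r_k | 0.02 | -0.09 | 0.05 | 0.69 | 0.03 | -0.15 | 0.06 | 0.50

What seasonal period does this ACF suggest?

The largest autocorrelation is r_4 = 0.69, with a weaker echo at lag 8 (0.50); the remaining lags stay at or below 0.06.
The dominant spike at lag 4 indicates a seasonal period of 4.

4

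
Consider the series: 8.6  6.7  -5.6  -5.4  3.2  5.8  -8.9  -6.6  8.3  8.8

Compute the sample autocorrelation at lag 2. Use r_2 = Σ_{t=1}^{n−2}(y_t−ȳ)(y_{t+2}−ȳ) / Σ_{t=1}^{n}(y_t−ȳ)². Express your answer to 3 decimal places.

-0.661

Mean ȳ = (8.6 + 6.7 − 5.6 − 5.4 + 3.2 + 5.8 − 8.9 − 6.6 + 8.3 + 8.8)/10 = 1.4900
Numerator Σ_{t=1}^{8}(y_t−ȳ)(y_{t+2}−ȳ) = -310.6552
Denominator Σ(y_t−ȳ)² = 470.1490
r_2 = -310.6552 / 470.1490 = -0.661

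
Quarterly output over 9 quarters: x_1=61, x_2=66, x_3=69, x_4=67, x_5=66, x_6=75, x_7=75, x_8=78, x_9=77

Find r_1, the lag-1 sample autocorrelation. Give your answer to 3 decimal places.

Mean x̄ = (61 + 66 + 69 + 67 + 66 + 75 + 75 + 78 + 77)/9 = 70.4444
Numerator Σ_{t=1}^{8}(x_t−x̄)(x_{t+1}−x̄) = 153.1358
Denominator Σ(x_t−x̄)² = 284.2222
r_1 = 153.1358 / 284.2222 = 0.539

0.539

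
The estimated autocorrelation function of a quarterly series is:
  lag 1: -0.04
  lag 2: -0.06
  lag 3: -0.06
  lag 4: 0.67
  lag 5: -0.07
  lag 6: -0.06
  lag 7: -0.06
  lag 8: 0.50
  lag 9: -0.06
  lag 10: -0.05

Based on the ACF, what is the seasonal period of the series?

4

The largest autocorrelation is r_4 = 0.67, with a weaker echo at lag 8 (0.50); the remaining lags stay at or below -0.04.
The dominant spike at lag 4 indicates a seasonal period of 4.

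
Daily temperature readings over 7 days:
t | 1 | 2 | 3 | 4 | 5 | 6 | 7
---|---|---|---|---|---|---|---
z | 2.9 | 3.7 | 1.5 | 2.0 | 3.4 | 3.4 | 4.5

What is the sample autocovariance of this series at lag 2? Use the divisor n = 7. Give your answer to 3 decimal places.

Mean z̄ = (2.9 + 3.7 + 1.5 + 2.0 + 3.4 + 3.4 + 4.5)/7 = 3.0571
Deviations: -0.1571, 0.6429, -1.5571, -1.0571, 0.3429, 0.3429, 1.4429
Σ_{t=1}^{5}(z_t−z̄)(z_{t+2}−z̄) = -0.8365
γ_2 = -0.8365 / 7 = -0.120

-0.120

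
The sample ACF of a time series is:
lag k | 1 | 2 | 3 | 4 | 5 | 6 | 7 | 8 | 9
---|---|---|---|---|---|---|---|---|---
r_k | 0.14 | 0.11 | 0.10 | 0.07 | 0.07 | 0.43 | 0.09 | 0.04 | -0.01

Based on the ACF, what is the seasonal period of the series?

The largest autocorrelation is r_6 = 0.43; the remaining lags stay at or below 0.14.
The dominant spike at lag 6 indicates a seasonal period of 6.

6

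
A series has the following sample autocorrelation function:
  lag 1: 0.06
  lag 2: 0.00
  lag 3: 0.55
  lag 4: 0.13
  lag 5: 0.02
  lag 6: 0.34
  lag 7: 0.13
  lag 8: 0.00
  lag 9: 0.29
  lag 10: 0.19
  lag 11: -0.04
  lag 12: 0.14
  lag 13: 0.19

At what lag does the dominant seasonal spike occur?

The largest autocorrelation is r_3 = 0.55, with weaker echoes at lags 6 (0.34) and 9 (0.29); the remaining lags stay at or below 0.19.
The dominant spike at lag 3 indicates a seasonal period of 3.

3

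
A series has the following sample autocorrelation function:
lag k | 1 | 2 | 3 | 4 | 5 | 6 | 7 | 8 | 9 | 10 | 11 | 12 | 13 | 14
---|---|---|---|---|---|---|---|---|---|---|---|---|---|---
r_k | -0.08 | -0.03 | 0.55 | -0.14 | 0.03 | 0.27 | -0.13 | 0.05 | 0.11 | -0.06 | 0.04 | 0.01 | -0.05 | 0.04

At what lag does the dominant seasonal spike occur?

The largest autocorrelation is r_3 = 0.55, with a weaker echo at lag 6 (0.27); the remaining lags stay at or below 0.11.
The dominant spike at lag 3 indicates a seasonal period of 3.

3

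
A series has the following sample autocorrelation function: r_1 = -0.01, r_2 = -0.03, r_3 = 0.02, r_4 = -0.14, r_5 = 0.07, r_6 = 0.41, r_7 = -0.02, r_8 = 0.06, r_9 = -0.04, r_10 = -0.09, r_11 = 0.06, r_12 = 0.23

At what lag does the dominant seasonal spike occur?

The largest autocorrelation is r_6 = 0.41, with a weaker echo at lag 12 (0.23); the remaining lags stay at or below 0.07.
The dominant spike at lag 6 indicates a seasonal period of 6.

6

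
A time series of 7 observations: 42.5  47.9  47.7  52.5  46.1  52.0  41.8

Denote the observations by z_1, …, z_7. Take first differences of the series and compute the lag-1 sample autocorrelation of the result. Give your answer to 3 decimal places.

First differences Δz: 5.4, -0.2, 4.8, -6.4, 5.9, -10.2
Mean of differences = -0.1167
Numerator Σ(Δz_t−Δz̄)(Δz_{t+1}−Δz̄) = -130.2353
Denominator Σ(Δz_t−Δz̄)² = 231.9683
r_1(Δz) = -130.2353 / 231.9683 = -0.561

-0.561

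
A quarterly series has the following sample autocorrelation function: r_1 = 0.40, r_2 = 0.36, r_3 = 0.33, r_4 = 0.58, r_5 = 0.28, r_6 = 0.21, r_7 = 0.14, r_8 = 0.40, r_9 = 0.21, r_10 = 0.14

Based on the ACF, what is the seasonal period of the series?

The largest autocorrelation is r_4 = 0.58; the remaining lags stay at or below 0.40. The elevated value at lag 1 (0.40), dropping to 0.36 at lag 2, reflects decaying short-term dependence rather than seasonality.
The dominant spike at lag 4 indicates a seasonal period of 4.

4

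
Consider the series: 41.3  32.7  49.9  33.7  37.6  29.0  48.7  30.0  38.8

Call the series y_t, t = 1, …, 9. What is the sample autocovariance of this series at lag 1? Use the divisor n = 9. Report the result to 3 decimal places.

-34.984

Mean ȳ = (41.3 + 32.7 + 49.9 + 33.7 + 37.6 + 29.0 + 48.7 + 30.0 + 38.8)/9 = 37.9667
Σ_{t=1}^{8}(y_t−ȳ)(y_{t+1}−ȳ) = -314.8578
γ_1 = -314.8578 / 9 = -34.984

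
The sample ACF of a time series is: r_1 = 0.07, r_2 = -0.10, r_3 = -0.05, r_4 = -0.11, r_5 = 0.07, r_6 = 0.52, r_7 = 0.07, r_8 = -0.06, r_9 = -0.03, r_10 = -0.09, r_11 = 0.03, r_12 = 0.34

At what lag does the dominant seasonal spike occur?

The largest autocorrelation is r_6 = 0.52, with a weaker echo at lag 12 (0.34); the remaining lags stay at or below 0.07.
The dominant spike at lag 6 indicates a seasonal period of 6.

6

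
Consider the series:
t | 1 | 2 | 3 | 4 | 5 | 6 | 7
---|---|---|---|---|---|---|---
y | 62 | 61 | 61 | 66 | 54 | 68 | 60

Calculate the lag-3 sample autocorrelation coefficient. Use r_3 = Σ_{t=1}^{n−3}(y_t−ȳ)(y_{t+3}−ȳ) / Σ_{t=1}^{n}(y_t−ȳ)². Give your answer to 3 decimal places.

Mean ȳ = (62 + 61 + 61 + 66 + 54 + 68 + 60)/7 = 61.7143
Deviations from mean: 0.2857, -0.7143, -0.7143, 4.2857, -7.7143, 6.2857, -1.7143
Numerator Σ_{t=1}^{4}(y_t−ȳ)(y_{t+3}−ȳ) = -5.1020
Denominator Σ(y_t−ȳ)² = 121.4286
r_3 = -5.1020 / 121.4286 = -0.042

-0.042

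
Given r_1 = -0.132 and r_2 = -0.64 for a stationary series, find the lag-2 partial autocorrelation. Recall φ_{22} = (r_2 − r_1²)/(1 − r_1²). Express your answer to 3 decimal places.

φ_{22} = (r_2 − r_1²) / (1 − r_1²)
r_1² = (-0.132)² = 0.017424
Numerator = -0.64 − 0.0174 = -0.6574; denominator = 1 − 0.0174 = 0.9826
φ_{22} = -0.6574 / 0.9826 = -0.669

-0.669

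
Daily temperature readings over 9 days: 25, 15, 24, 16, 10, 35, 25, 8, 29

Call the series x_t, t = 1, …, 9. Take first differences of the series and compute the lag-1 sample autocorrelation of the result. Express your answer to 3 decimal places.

-0.402

First differences Δx: -10, 9, -8, -6, 25, -10, -17, 21
Mean of differences = 0.5000
Numerator Σ(Δx_t−Δx̄)(Δx_{t+1}−Δx̄) = -697.7500
Denominator Σ(Δx_t−Δx̄)² = 1734.0000
r_1(Δx) = -697.7500 / 1734.0000 = -0.402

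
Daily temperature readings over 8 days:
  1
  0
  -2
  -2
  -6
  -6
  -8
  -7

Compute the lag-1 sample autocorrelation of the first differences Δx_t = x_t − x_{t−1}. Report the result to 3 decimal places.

First differences Δx: -1, -2, 0, -4, 0, -2, 1
Mean of differences = -1.1429
Numerator Σ(Δx_t−Δx̄)(Δx_{t+1}−Δx̄) = -10.4490
Denominator Σ(Δx_t−Δx̄)² = 16.8571
r_1(Δx) = -10.4490 / 16.8571 = -0.620

-0.620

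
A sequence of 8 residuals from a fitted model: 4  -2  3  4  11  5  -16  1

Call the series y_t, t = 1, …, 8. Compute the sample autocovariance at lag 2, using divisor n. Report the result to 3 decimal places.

Mean ȳ = (4 − 2 + 3 + 4 + 11 + 5 − 16 + 1)/8 = 1.2500
Σ_{t=1}^{6}(y_t−ȳ)(y_{t+2}−ȳ) = -145.8750
γ_2 = -145.8750 / 8 = -18.234

-18.234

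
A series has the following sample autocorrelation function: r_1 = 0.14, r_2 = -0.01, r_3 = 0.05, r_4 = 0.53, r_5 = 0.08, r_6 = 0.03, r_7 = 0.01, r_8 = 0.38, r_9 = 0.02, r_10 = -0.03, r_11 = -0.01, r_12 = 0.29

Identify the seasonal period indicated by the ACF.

4

The largest autocorrelation is r_4 = 0.53, with weaker echoes at lags 8 (0.38) and 12 (0.29); the remaining lags stay at or below 0.14.
The dominant spike at lag 4 indicates a seasonal period of 4.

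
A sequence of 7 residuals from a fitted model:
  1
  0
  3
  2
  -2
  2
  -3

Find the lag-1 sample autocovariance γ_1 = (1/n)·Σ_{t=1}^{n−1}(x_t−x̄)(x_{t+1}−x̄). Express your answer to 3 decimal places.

-1.475

Mean x̄ = (1 + 0 + 3 + 2 − 2 + 2 − 3)/7 = 0.4286
Deviations: 0.5714, -0.4286, 2.5714, 1.5714, -2.4286, 1.5714, -3.4286
Σ_{t=1}^{6}(x_t−x̄)(x_{t+1}−x̄) = -10.3265
γ_1 = -10.3265 / 7 = -1.475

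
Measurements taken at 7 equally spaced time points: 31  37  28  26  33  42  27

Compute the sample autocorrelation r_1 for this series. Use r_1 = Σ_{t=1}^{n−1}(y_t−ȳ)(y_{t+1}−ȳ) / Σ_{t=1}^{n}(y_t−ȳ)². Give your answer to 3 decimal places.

Mean ȳ = (31 + 37 + 28 + 26 + 33 + 42 + 27)/7 = 32.0000
Deviations from mean: -1.0000, 5.0000, -4.0000, -6.0000, 1.0000, 10.0000, -5.0000
Numerator Σ_{t=1}^{6}(y_t−ȳ)(y_{t+1}−ȳ) = -47.0000
Denominator Σ(y_t−ȳ)² = 204.0000
r_1 = -47.0000 / 204.0000 = -0.230

-0.230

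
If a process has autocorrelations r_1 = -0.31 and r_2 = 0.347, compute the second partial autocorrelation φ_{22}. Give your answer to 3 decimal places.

φ_{22} = (r_2 − r_1²) / (1 − r_1²)
r_1² = (-0.31)² = 0.0961
Numerator = 0.347 − 0.0961 = 0.2509; denominator = 1 − 0.0961 = 0.9039
φ_{22} = 0.2509 / 0.9039 = 0.278

0.278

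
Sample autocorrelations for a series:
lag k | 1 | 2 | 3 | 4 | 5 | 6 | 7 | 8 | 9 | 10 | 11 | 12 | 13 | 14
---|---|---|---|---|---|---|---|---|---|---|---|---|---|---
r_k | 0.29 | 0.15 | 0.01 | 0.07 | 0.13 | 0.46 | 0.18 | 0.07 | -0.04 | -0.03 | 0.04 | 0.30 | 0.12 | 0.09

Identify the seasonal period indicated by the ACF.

6

The largest autocorrelation is r_6 = 0.46, with a weaker echo at lag 12 (0.30); the remaining lags stay at or below 0.29. The elevated value at lag 1 (0.29), dropping to 0.15 at lag 2, reflects decaying short-term dependence rather than seasonality.
The dominant spike at lag 6 indicates a seasonal period of 6.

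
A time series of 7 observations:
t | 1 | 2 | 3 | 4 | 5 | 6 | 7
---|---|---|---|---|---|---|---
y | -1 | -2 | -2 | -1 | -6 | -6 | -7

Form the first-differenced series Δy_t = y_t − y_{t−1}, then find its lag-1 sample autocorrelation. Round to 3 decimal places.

First differences Δy: -1, 0, 1, -5, 0, -1
Mean of differences = -1.0000
Numerator Σ(Δy_t−Δȳ)(Δy_{t+1}−Δȳ) = -10.0000
Denominator Σ(Δy_t−Δȳ)² = 22.0000
r_1(Δy) = -10.0000 / 22.0000 = -0.455

-0.455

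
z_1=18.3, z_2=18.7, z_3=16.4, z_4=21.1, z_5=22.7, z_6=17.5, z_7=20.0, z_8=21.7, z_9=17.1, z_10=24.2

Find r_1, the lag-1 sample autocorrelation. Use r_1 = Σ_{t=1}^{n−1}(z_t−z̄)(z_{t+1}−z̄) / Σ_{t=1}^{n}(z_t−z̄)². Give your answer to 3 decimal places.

Mean z̄ = (18.3 + 18.7 + 16.4 + 21.1 + 22.7 + 17.5 + 20.0 + 21.7 + 17.1 + 24.2)/10 = 19.7700
Numerator Σ_{t=1}^{9}(z_t−z̄)(z_{t+1}−z̄) = -19.1169
Denominator Σ(z_t−z̄)² = 60.7010
r_1 = -19.1169 / 60.7010 = -0.315

-0.315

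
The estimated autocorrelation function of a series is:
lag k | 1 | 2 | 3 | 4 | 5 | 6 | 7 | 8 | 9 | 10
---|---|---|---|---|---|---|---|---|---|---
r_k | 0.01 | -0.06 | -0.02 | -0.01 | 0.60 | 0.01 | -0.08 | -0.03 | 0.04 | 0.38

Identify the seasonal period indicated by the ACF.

5

The largest autocorrelation is r_5 = 0.60, with a weaker echo at lag 10 (0.38); the remaining lags stay at or below 0.04.
The dominant spike at lag 5 indicates a seasonal period of 5.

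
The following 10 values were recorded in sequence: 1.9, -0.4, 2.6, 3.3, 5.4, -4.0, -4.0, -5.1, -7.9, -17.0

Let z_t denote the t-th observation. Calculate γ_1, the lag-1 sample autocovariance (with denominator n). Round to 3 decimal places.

18.219

Mean z̄ = (1.9 − 0.4 + 2.6 + 3.3 + 5.4 − 4.0 − 4.0 − 5.1 − 7.9 − 17.0)/10 = -2.5200
Σ_{t=1}^{9}(z_t−z̄)(z_{t+1}−z̄) = 182.1876
γ_1 = 182.1876 / 10 = 18.219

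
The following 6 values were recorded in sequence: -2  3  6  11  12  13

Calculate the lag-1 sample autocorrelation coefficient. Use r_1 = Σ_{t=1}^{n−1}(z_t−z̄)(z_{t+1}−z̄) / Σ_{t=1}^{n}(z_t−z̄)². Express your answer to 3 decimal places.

Mean z̄ = (-2 + 3 + 6 + 11 + 12 + 13)/6 = 7.1667
Deviations from mean: -9.1667, -4.1667, -1.1667, 3.8333, 4.8333, 5.8333
Numerator Σ_{t=1}^{5}(z_t−z̄)(z_{t+1}−z̄) = 85.3056
Denominator Σ(z_t−z̄)² = 174.8333
r_1 = 85.3056 / 174.8333 = 0.488

0.488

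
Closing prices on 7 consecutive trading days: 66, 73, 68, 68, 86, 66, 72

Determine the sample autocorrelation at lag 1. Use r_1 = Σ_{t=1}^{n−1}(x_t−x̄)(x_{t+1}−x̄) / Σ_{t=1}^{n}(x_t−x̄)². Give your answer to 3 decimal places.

-0.450

Mean x̄ = (66 + 73 + 68 + 68 + 86 + 66 + 72)/7 = 71.2857
Deviations from mean: -5.2857, 1.7143, -3.2857, -3.2857, 14.7143, -5.2857, 0.7143
Numerator Σ_{t=1}^{6}(x_t−x̄)(x_{t+1}−x̄) = -133.7959
Denominator Σ(x_t−x̄)² = 297.4286
r_1 = -133.7959 / 297.4286 = -0.450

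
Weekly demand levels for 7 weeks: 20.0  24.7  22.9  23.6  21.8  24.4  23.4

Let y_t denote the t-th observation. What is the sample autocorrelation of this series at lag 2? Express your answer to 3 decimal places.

0.112

Mean ȳ = (20.0 + 24.7 + 22.9 + 23.6 + 21.8 + 24.4 + 23.4)/7 = 22.9714
Numerator Σ_{t=1}^{5}(y_t−ȳ)(y_{t+2}−ȳ) = 1.7784
Denominator Σ(y_t−ȳ)² = 15.8143
r_2 = 1.7784 / 15.8143 = 0.112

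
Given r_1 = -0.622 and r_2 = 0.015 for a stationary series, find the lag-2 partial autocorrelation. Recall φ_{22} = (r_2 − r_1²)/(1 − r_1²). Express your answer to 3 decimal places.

φ_{22} = (r_2 − r_1²) / (1 − r_1²)
r_1² = (-0.622)² = 0.386884
Numerator = 0.015 − 0.3869 = -0.3719; denominator = 1 − 0.3869 = 0.6131
φ_{22} = -0.3719 / 0.6131 = -0.607

-0.607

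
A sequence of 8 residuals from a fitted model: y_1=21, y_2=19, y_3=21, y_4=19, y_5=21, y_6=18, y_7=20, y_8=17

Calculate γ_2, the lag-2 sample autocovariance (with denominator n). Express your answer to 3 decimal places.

1.250

Mean ȳ = (21 + 19 + 21 + 19 + 21 + 18 + 20 + 17)/8 = 19.5000
Deviations: 1.5000, -0.5000, 1.5000, -0.5000, 1.5000, -1.5000, 0.5000, -2.5000
Σ_{t=1}^{6}(y_t−ȳ)(y_{t+2}−ȳ) = 10.0000
γ_2 = 10.0000 / 8 = 1.250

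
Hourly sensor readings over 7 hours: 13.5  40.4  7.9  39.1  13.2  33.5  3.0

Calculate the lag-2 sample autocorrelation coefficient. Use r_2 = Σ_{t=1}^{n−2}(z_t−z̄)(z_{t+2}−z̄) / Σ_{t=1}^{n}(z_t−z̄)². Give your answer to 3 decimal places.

Mean z̄ = (13.5 + 40.4 + 7.9 + 39.1 + 13.2 + 33.5 + 3.0)/7 = 21.5143
Deviations from mean: -8.0143, 18.8857, -13.6143, 17.5857, -8.3143, 11.9857, -18.5143
Numerator Σ_{t=1}^{5}(z_t−z̄)(z_{t+2}−z̄) = 919.1310
Denominator Σ(z_t−z̄)² = 1471.0686
r_2 = 919.1310 / 1471.0686 = 0.625

0.625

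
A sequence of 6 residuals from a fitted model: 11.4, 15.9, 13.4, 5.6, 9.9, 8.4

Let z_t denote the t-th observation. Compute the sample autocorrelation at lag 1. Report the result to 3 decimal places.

0.145

Mean z̄ = (11.4 + 15.9 + 13.4 + 5.6 + 9.9 + 8.4)/6 = 10.7667
Deviations from mean: 0.6333, 5.1333, 2.6333, -5.1667, -0.8667, -2.3667
Numerator Σ_{t=1}^{5}(z_t−z̄)(z_{t+1}−z̄) = 9.6922
Denominator Σ(z_t−z̄)² = 66.7333
r_1 = 9.6922 / 66.7333 = 0.145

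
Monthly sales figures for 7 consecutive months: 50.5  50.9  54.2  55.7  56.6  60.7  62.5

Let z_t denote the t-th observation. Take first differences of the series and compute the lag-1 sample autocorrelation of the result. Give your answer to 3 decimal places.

First differences Δz: 0.4, 3.3, 1.5, 0.9, 4.1, 1.8
Mean of differences = 2.0000
Numerator Σ(Δz_t−Δz̄)(Δz_{t+1}−Δz̄) = -4.9100
Denominator Σ(Δz_t−Δz̄)² = 10.1600
r_1(Δz) = -4.9100 / 10.1600 = -0.483

-0.483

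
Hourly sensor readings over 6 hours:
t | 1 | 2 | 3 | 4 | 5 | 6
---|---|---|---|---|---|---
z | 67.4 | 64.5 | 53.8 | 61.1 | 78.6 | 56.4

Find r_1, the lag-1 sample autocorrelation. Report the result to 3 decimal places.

Mean z̄ = (67.4 + 64.5 + 53.8 + 61.1 + 78.6 + 56.4)/6 = 63.6333
Deviations from mean: 3.7667, 0.8667, -9.8333, -2.5333, 14.9667, -7.2333
Σ(z_t−z̄)(z_{t+1}−z̄) = (3.2644) + (-8.5222) + (24.9111) + (-37.9156) + (-108.2589) = -126.5211
Denominator Σ(z_t−z̄)² = 394.3733
r_1 = -126.5211 / 394.3733 = -0.321

-0.321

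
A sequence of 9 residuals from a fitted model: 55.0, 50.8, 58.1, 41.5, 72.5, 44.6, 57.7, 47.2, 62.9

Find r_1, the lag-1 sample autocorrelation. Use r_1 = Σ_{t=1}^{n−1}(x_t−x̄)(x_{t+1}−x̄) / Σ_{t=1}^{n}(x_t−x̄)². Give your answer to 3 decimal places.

-0.786

Mean x̄ = (55.0 + 50.8 + 58.1 + 41.5 + 72.5 + 44.6 + 57.7 + 47.2 + 62.9)/9 = 54.4778
Numerator Σ_{t=1}^{8}(x_t−x̄)(x_{t+1}−x̄) = -590.7327
Denominator Σ(x_t−x̄)² = 751.9956
r_1 = -590.7327 / 751.9956 = -0.786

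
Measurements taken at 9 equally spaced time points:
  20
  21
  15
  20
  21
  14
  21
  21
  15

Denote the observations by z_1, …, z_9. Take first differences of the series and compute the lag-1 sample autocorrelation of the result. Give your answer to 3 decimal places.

-0.451

First differences Δz: 1, -6, 5, 1, -7, 7, 0, -6
Mean of differences = -0.6250
Numerator Σ(Δz_t−Δz̄)(Δz_{t+1}−Δz̄) = -87.3906
Denominator Σ(Δz_t−Δz̄)² = 193.8750
r_1(Δz) = -87.3906 / 193.8750 = -0.451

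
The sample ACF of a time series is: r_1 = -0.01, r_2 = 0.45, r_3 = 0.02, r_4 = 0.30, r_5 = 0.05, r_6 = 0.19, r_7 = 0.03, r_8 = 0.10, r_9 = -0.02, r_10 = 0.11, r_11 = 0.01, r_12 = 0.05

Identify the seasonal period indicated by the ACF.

The largest autocorrelation is r_2 = 0.45, with weaker echoes at lags 4 (0.30) and 6 (0.19); the remaining lags stay at or below 0.11.
The dominant spike at lag 2 indicates a seasonal period of 2.

2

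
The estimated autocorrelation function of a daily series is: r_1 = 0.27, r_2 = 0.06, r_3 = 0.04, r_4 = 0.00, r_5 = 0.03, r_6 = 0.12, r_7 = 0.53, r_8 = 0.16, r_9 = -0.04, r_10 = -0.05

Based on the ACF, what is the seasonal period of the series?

The largest autocorrelation is r_7 = 0.53; the remaining lags stay at or below 0.27. The elevated value at lag 1 (0.27), dropping to 0.06 at lag 2, reflects decaying short-term dependence rather than seasonality.
The dominant spike at lag 7 indicates a seasonal period of 7.

7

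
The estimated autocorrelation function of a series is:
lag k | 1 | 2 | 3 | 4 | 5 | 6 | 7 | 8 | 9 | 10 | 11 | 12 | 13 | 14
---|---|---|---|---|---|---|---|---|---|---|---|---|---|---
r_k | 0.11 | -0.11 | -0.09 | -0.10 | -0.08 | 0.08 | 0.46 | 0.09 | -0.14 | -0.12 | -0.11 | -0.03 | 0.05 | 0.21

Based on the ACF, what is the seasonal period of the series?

The largest autocorrelation is r_7 = 0.46, with a weaker echo at lag 14 (0.21); the remaining lags stay at or below 0.11.
The dominant spike at lag 7 indicates a seasonal period of 7.

7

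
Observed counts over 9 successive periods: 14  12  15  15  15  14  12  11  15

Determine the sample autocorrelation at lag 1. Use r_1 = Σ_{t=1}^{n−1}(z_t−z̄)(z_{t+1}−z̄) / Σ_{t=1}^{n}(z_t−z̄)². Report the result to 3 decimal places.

0.078

Mean z̄ = (14 + 12 + 15 + 15 + 15 + 14 + 12 + 11 + 15)/9 = 13.6667
Numerator Σ_{t=1}^{8}(z_t−z̄)(z_{t+1}−z̄) = 1.5556
Denominator Σ(z_t−z̄)² = 20.0000
r_1 = 1.5556 / 20.0000 = 0.078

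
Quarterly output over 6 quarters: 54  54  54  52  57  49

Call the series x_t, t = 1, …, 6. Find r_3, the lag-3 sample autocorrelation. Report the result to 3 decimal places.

-0.038

Mean x̄ = (54 + 54 + 54 + 52 + 57 + 49)/6 = 53.3333
Numerator Σ_{t=1}^{3}(x_t−x̄)(x_{t+3}−x̄) = -1.3333
Denominator Σ(x_t−x̄)² = 35.3333
r_3 = -1.3333 / 35.3333 = -0.038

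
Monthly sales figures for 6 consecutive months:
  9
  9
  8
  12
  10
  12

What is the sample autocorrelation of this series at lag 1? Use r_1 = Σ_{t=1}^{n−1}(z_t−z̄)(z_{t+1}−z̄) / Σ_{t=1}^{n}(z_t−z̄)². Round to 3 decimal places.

-0.071

Mean z̄ = (9 + 9 + 8 + 12 + 10 + 12)/6 = 10.0000
Σ(z_t−z̄)(z_{t+1}−z̄) = (1.0000) + (2.0000) + (-4.0000) + (0.0000) + (0.0000) = -1.0000
Denominator Σ(z_t−z̄)² = 14.0000
r_1 = -1.0000 / 14.0000 = -0.071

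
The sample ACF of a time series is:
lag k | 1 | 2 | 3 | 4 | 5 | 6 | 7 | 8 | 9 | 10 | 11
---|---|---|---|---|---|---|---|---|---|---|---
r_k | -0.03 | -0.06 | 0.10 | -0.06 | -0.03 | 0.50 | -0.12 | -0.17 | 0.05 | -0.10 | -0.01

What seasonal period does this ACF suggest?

The largest autocorrelation is r_6 = 0.50; the remaining lags stay at or below 0.10.
The dominant spike at lag 6 indicates a seasonal period of 6.

6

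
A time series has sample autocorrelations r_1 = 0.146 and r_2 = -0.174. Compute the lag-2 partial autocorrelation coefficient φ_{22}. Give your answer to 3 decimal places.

φ_{22} = (r_2 − r_1²) / (1 − r_1²)
r_1² = (0.146)² = 0.021316
Numerator = -0.174 − 0.0213 = -0.1953; denominator = 1 − 0.0213 = 0.9787
φ_{22} = -0.1953 / 0.9787 = -0.200

-0.200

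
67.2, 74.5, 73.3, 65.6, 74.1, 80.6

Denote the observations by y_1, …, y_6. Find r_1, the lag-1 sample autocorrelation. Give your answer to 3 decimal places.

-0.084

Mean ȳ = (67.2 + 74.5 + 73.3 + 65.6 + 74.1 + 80.6)/6 = 72.5500
Deviations from mean: -5.3500, 1.9500, 0.7500, -6.9500, 1.5500, 8.0500
Numerator Σ_{t=1}^{5}(y_t−ȳ)(y_{t+1}−ȳ) = -12.4775
Denominator Σ(y_t−ȳ)² = 148.4950
r_1 = -12.4775 / 148.4950 = -0.084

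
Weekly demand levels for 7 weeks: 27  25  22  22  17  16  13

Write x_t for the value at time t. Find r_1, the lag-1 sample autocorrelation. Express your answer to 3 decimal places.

Mean x̄ = (27 + 25 + 22 + 22 + 17 + 16 + 13)/7 = 20.2857
Deviations from mean: 6.7143, 4.7143, 1.7143, 1.7143, -3.2857, -4.2857, -7.2857
Σ(x_t−x̄)(x_{t+1}−x̄) = (31.6531) + (8.0816) + (2.9388) + (-5.6327) + (14.0816) + (31.2245) = 82.3469
Denominator Σ(x_t−x̄)² = 155.4286
r_1 = 82.3469 / 155.4286 = 0.530

0.530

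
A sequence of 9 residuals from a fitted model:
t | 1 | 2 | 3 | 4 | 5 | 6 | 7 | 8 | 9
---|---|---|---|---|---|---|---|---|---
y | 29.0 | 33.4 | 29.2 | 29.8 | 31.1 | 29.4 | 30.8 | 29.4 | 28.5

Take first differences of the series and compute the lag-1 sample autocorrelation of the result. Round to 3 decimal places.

-0.552

First differences Δy: 4.4, -4.2, 0.6, 1.3, -1.7, 1.4, -1.4, -0.9
Mean of differences = -0.0625
Numerator Σ(Δy_t−Δȳ)(Δy_{t+1}−Δȳ) = -25.7639
Denominator Σ(Δy_t−Δȳ)² = 46.6388
r_1(Δy) = -25.7639 / 46.6388 = -0.552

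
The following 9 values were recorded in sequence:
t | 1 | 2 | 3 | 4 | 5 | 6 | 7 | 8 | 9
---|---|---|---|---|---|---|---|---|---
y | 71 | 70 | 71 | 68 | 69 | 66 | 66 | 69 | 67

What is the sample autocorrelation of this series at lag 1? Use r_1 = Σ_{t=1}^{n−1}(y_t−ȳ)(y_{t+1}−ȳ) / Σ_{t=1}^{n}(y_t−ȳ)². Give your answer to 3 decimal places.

Mean ȳ = (71 + 70 + 71 + 68 + 69 + 66 + 66 + 69 + 67)/9 = 68.5556
Numerator Σ_{t=1}^{8}(y_t−ȳ)(y_{t+1}−ȳ) = 9.0247
Denominator Σ(y_t−ȳ)² = 30.2222
r_1 = 9.0247 / 30.2222 = 0.299

0.299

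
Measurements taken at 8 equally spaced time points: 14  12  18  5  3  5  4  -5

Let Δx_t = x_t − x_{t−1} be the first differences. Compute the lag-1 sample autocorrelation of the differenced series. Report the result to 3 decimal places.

-0.364

First differences Δx: -2, 6, -13, -2, 2, -1, -9
Mean of differences = -2.7143
Numerator Σ(Δx_t−Δx̄)(Δx_{t+1}−Δx̄) = -90.0816
Denominator Σ(Δx_t−Δx̄)² = 247.4286
r_1(Δx) = -90.0816 / 247.4286 = -0.364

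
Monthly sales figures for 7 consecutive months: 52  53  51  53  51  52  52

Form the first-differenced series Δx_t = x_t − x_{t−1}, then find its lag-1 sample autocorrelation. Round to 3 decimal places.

-0.857

First differences Δx: 1, -2, 2, -2, 1, 0
Mean of differences = 0.0000
Numerator Σ(Δx_t−Δx̄)(Δx_{t+1}−Δx̄) = -12.0000
Denominator Σ(Δx_t−Δx̄)² = 14.0000
r_1(Δx) = -12.0000 / 14.0000 = -0.857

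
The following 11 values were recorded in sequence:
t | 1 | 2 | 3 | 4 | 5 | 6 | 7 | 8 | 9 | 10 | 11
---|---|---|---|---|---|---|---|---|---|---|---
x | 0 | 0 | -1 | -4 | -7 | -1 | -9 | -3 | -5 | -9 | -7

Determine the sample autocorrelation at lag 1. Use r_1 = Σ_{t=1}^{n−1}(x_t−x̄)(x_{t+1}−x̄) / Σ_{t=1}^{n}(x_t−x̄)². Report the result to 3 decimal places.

Mean x̄ = (0 + 0 − 1 − 4 − 7 − 1 − 9 − 3 − 5 − 9 − 7)/11 = -4.1818
Numerator Σ_{t=1}^{10}(x_t−x̄)(x_{t+1}−x̄) = 17.4215
Denominator Σ(x_t−x̄)² = 119.6364
r_1 = 17.4215 / 119.6364 = 0.146

0.146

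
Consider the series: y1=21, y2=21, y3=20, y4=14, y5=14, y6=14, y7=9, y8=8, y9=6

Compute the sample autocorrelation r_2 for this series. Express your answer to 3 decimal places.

Mean ȳ = (21 + 21 + 20 + 14 + 14 + 14 + 9 + 8 + 6)/9 = 14.1111
Σ(y_t−ȳ)(y_{t+2}−ȳ) = (40.5679) + (-0.7654) + (-0.6543) + (0.0123) + (0.5679) + (0.6790) + (41.4568) = 81.8642
Denominator Σ(y_t−ȳ)² = 258.8889
r_2 = 81.8642 / 258.8889 = 0.316

0.316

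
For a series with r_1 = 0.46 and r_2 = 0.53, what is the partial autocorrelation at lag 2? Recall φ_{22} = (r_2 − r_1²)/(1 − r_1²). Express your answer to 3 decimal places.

0.404

φ_{22} = (r_2 − r_1²) / (1 − r_1²)
r_1² = (0.46)² = 0.2116
Numerator = 0.53 − 0.2116 = 0.3184; denominator = 1 − 0.2116 = 0.7884
φ_{22} = 0.3184 / 0.7884 = 0.404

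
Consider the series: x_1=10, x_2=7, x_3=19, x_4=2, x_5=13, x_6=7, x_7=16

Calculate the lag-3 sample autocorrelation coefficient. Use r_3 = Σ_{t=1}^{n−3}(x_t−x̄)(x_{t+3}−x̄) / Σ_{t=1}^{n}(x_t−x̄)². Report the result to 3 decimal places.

-0.391

Mean x̄ = (10 + 7 + 19 + 2 + 13 + 7 + 16)/7 = 10.5714
Deviations from mean: -0.5714, -3.5714, 8.4286, -8.5714, 2.4286, -3.5714, 5.4286
Numerator Σ_{t=1}^{4}(x_t−x̄)(x_{t+3}−x̄) = -80.4082
Denominator Σ(x_t−x̄)² = 205.7143
r_3 = -80.4082 / 205.7143 = -0.391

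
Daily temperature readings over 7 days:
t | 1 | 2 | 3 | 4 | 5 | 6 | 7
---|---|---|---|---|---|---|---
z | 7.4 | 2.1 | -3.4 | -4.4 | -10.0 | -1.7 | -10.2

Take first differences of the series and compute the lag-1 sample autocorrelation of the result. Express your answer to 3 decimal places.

-0.536

First differences Δz: -5.3, -5.5, -1.0, -5.6, 8.3, -8.5
Mean of differences = -2.9333
Numerator Σ(Δz_t−Δz̄)(Δz_{t+1}−Δz̄) = -96.5311
Denominator Σ(Δz_t−Δz̄)² = 180.2133
r_1(Δz) = -96.5311 / 180.2133 = -0.536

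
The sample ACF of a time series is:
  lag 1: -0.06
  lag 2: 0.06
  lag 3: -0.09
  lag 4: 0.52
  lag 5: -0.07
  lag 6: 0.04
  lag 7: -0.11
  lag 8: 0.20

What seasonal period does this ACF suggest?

The largest autocorrelation is r_4 = 0.52, with a weaker echo at lag 8 (0.20); the remaining lags stay at or below 0.06.
The dominant spike at lag 4 indicates a seasonal period of 4.

4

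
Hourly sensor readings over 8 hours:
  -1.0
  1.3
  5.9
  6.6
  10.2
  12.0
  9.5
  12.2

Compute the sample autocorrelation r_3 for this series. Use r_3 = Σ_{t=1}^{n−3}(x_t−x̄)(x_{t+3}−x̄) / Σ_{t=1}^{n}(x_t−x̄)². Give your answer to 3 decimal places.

Mean x̄ = (-1.0 + 1.3 + 5.9 + 6.6 + 10.2 + 12.0 + 9.5 + 12.2)/8 = 7.0875
Deviations from mean: -8.0875, -5.7875, -1.1875, -0.4875, 3.1125, 4.9125, 2.4125, 5.1125
Numerator Σ_{t=1}^{5}(x_t−x̄)(x_{t+3}−x̄) = -5.1680
Denominator Σ(x_t−x̄)² = 166.3288
r_3 = -5.1680 / 166.3288 = -0.031

-0.031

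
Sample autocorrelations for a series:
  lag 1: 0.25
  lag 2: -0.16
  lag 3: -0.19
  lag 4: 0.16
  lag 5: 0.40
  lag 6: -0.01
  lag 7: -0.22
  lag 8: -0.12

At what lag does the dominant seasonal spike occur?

5

The largest autocorrelation is r_5 = 0.40; the remaining lags stay at or below 0.25.
The dominant spike at lag 5 indicates a seasonal period of 5.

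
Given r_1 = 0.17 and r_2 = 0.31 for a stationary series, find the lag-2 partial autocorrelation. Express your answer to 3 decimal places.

φ_{22} = (r_2 − r_1²) / (1 − r_1²)
r_1² = (0.17)² = 0.0289
Numerator = 0.31 − 0.0289 = 0.2811; denominator = 1 − 0.0289 = 0.9711
φ_{22} = 0.2811 / 0.9711 = 0.289

0.289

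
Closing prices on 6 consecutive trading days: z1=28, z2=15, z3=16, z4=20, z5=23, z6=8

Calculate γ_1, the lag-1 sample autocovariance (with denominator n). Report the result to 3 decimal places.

Mean z̄ = (28 + 15 + 16 + 20 + 23 + 8)/6 = 18.3333
Σ_{t=1}^{5}(z_t−z̄)(z_{t+1}−z̄) = -68.7778
γ_1 = -68.7778 / 6 = -11.463

-11.463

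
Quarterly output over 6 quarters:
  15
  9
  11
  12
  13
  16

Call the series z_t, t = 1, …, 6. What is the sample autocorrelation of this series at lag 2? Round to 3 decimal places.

-0.127

Mean z̄ = (15 + 9 + 11 + 12 + 13 + 16)/6 = 12.6667
Deviations from mean: 2.3333, -3.6667, -1.6667, -0.6667, 0.3333, 3.3333
Numerator Σ_{t=1}^{4}(z_t−z̄)(z_{t+2}−z̄) = -4.2222
Denominator Σ(z_t−z̄)² = 33.3333
r_2 = -4.2222 / 33.3333 = -0.127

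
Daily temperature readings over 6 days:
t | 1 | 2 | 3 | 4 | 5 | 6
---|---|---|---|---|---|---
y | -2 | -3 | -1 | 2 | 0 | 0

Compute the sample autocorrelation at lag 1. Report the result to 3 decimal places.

Mean ȳ = (-2 − 3 − 1 + 2 + 0 + 0)/6 = -0.6667
Deviations from mean: -1.3333, -2.3333, -0.3333, 2.6667, 0.6667, 0.6667
Numerator Σ_{t=1}^{5}(y_t−ȳ)(y_{t+1}−ȳ) = 5.2222
Denominator Σ(y_t−ȳ)² = 15.3333
r_1 = 5.2222 / 15.3333 = 0.341

0.341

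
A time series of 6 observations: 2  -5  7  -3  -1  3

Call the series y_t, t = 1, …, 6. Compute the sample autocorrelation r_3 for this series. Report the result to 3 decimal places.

Mean ȳ = (2 − 5 + 7 − 3 − 1 + 3)/6 = 0.5000
Σ(y_t−ȳ)(y_{t+3}−ȳ) = (-5.2500) + (8.2500) + (16.2500) = 19.2500
Denominator Σ(y_t−ȳ)² = 95.5000
r_3 = 19.2500 / 95.5000 = 0.202

0.202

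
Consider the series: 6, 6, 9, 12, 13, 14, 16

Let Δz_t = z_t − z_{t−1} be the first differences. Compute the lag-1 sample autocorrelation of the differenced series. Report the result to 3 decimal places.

First differences Δz: 0, 3, 3, 1, 1, 2
Mean of differences = 1.6667
Numerator Σ(Δz_t−Δz̄)(Δz_{t+1}−Δz̄) = -1.1111
Denominator Σ(Δz_t−Δz̄)² = 7.3333
r_1(Δz) = -1.1111 / 7.3333 = -0.152

-0.152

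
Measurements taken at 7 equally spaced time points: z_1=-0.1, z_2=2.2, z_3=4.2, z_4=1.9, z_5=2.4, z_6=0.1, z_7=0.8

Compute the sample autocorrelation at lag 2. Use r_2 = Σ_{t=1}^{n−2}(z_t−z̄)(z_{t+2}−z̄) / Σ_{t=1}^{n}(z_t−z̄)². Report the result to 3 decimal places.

Mean z̄ = (-0.1 + 2.2 + 4.2 + 1.9 + 2.4 + 0.1 + 0.8)/7 = 1.6429
Numerator Σ_{t=1}^{5}(z_t−z̄)(z_{t+2}−z̄) = -3.4122
Denominator Σ(z_t−z̄)² = 13.6171
r_2 = -3.4122 / 13.6171 = -0.251

-0.251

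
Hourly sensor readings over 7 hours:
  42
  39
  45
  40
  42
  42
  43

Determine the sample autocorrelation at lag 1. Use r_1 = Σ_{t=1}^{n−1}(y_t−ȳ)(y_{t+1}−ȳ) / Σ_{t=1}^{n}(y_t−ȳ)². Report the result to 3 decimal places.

-0.670

Mean ȳ = (42 + 39 + 45 + 40 + 42 + 42 + 43)/7 = 41.8571
Deviations from mean: 0.1429, -2.8571, 3.1429, -1.8571, 0.1429, 0.1429, 1.1429
Numerator Σ_{t=1}^{6}(y_t−ȳ)(y_{t+1}−ȳ) = -15.3061
Denominator Σ(y_t−ȳ)² = 22.8571
r_1 = -15.3061 / 22.8571 = -0.670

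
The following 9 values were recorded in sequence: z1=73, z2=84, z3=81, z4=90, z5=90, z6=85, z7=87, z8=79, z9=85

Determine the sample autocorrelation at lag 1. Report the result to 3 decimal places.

Mean z̄ = (73 + 84 + 81 + 90 + 90 + 85 + 87 + 79 + 85)/9 = 83.7778
Numerator Σ_{t=1}^{8}(z_t−z̄)(z_{t+1}−z̄) = 8.7284
Denominator Σ(z_t−z̄)² = 237.5556
r_1 = 8.7284 / 237.5556 = 0.037

0.037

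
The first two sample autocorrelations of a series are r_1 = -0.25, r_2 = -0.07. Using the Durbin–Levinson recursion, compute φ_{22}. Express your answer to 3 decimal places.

φ_{22} = (r_2 − r_1²) / (1 − r_1²)
r_1² = (-0.25)² = 0.0625
Numerator = -0.07 − 0.0625 = -0.1325; denominator = 1 − 0.0625 = 0.9375
φ_{22} = -0.1325 / 0.9375 = -0.141

-0.141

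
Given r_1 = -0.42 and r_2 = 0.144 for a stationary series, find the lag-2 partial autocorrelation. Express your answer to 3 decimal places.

-0.039

φ_{22} = (r_2 − r_1²) / (1 − r_1²)
r_1² = (-0.42)² = 0.1764
Numerator = 0.144 − 0.1764 = -0.0324; denominator = 1 − 0.1764 = 0.8236
φ_{22} = -0.0324 / 0.8236 = -0.039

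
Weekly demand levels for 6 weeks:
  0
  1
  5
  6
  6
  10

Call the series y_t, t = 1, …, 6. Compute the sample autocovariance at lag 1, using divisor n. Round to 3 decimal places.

4.204

Mean ȳ = (0 + 1 + 5 + 6 + 6 + 10)/6 = 4.6667
Σ_{t=1}^{5}(y_t−ȳ)(y_{t+1}−ȳ) = 25.2222
γ_1 = 25.2222 / 6 = 4.204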